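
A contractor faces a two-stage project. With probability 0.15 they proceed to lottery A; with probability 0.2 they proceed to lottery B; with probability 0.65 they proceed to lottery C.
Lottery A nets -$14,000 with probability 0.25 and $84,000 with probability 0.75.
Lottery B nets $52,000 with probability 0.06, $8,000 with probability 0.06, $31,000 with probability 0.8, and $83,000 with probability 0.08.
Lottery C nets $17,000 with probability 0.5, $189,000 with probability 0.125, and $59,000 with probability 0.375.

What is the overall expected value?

EV(A) = 0.25 × (-14000) + 0.75 × 84000 = -3500 + 63000 = 59500
EV(B) = 0.06 × 52000 + 0.06 × 8000 + 0.8 × 31000 + 0.08 × 83000 = 3120 + 480 + 24800 + 6640 = 35040
EV(C) = 0.5 × 17000 + 0.125 × 189000 + 0.375 × 59000 = 8500 + 23625 + 22125 = 54250
Overall = 0.15 × 59500 + 0.2 × 35040 + 0.65 × 54250 = 8925 + 7008 + 35262.5 = 51195.5

$51,195.50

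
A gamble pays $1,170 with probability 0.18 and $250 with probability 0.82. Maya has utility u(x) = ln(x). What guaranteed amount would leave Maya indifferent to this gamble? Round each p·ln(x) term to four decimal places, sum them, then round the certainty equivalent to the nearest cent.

$330.07

E[u] = 0.18·ln(1170) + 0.82·ln(250) = 1.2717 + 4.5276 = 5.7993
CE = e^5.7993 ≈ 330.07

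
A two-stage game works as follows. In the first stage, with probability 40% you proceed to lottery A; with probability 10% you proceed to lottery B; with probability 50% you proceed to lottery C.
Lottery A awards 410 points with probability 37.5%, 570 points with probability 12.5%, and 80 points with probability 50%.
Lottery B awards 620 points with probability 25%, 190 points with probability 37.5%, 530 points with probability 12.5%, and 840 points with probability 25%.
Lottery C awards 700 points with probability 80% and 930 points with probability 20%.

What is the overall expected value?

EV(A) = 0.375 × 410 + 0.125 × 570 + 0.5 × 80 = 153.75 + 71.25 + 40 = 265
EV(B) = 0.25 × 620 + 0.375 × 190 + 0.125 × 530 + 0.25 × 840 = 155 + 71.25 + 66.25 + 210 = 502.5
EV(C) = 0.8 × 700 + 0.2 × 930 = 560 + 186 = 746
Overall = 0.4 × 265 + 0.1 × 502.5 + 0.5 × 746 = 106 + 50.25 + 373 = 529.25

529.25 points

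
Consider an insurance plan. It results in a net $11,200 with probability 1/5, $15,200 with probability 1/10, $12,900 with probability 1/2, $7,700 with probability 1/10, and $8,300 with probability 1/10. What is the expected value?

EV = 1/5 × 11200 + 1/10 × 15200 + 1/2 × 12900 + 1/10 × 7700 + 1/10 × 8300 = 2240 + 1520 + 6450 + 770 + 830 = 11810

$11,810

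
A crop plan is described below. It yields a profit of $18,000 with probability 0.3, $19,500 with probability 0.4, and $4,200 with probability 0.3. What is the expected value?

$14,460

EV = 0.3 × 18000 + 0.4 × 19500 + 0.3 × 4200 = 5400 + 7800 + 1260 = 14460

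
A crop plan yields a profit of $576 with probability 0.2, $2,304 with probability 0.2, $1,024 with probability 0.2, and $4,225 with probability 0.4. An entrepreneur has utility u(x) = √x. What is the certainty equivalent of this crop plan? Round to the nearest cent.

E[u] = 0.2·√576 + 0.2·√2304 + 0.2·√1024 + 0.4·√4225 = 0.2·24 + 0.2·48 + 0.2·32 + 0.4·65 = 46.8
CE = (46.8)² = 2190.24

$2,190.24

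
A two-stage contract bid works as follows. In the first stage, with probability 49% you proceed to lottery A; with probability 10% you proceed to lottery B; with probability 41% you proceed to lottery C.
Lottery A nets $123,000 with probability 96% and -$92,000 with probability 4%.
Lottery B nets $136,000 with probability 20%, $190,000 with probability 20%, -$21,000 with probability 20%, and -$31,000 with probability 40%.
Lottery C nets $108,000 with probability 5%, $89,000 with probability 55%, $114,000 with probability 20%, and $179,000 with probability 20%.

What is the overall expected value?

$107,225.50

EV(A) = 0.96 × 123000 + 0.04 × (-92000) = 118080 − 3680 = 114400
EV(B) = 0.2 × 136000 + 0.2 × 190000 + 0.2 × (-21000) + 0.4 × (-31000) = 27200 + 38000 − 4200 − 12400 = 48600
EV(C) = 0.05 × 108000 + 0.55 × 89000 + 0.2 × 114000 + 0.2 × 179000 = 5400 + 48950 + 22800 + 35800 = 112950
Overall = 0.49 × 114400 + 0.1 × 48600 + 0.41 × 112950 = 56056 + 4860 + 46309.5 = 107225.5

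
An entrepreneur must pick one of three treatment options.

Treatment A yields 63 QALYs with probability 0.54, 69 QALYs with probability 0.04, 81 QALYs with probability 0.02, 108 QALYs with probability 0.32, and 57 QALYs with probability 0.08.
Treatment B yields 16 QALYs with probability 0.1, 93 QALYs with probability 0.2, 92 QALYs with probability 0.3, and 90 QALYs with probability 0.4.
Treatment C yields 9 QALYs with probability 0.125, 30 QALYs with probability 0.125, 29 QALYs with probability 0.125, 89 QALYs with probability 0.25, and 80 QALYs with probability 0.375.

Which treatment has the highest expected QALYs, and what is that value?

Treatment A = 0.54 × 63 + 0.04 × 69 + 0.02 × 81 + 0.32 × 108 + 0.08 × 57 = 34.02 + 2.76 + 1.62 + 34.56 + 4.56 = 77.52
Treatment B = 0.1 × 16 + 0.2 × 93 + 0.3 × 92 + 0.4 × 90 = 1.6 + 18.6 + 27.6 + 36 = 83.8
Treatment C = 0.125 × 9 + 0.125 × 30 + 0.125 × 29 + 0.25 × 89 + 0.375 × 80 = 1.125 + 3.75 + 3.625 + 22.25 + 30 = 60.75

Treatment B (83.8 QALYs)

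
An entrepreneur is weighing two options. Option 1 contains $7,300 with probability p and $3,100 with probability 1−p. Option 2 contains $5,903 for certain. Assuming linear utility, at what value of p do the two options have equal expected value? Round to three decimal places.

p = 0.667

p·7300 + (1−p)·3100 = 5903
4200p + 3100 = 5903
p = (5903 − 3100) / 4200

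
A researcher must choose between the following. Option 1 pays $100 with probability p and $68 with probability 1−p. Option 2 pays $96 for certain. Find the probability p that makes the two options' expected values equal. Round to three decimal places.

p·100 + (1−p)·68 = 96
32p + 68 = 96
p = (96 − 68) / 32

p = 0.875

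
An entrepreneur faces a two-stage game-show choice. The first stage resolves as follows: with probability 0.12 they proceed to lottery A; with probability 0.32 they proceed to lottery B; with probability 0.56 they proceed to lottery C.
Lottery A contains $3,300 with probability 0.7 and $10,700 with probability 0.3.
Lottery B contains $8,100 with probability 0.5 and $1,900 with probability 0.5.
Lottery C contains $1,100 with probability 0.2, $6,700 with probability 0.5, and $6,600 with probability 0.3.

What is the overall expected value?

$5,370.40

EV(A) = 0.7 × 3300 + 0.3 × 10700 = 2310 + 3210 = 5520
EV(B) = 0.5 × 8100 + 0.5 × 1900 = 4050 + 950 = 5000
EV(C) = 0.2 × 1100 + 0.5 × 6700 + 0.3 × 6600 = 220 + 3350 + 1980 = 5550
Overall = 0.12 × 5520 + 0.32 × 5000 + 0.56 × 5550 = 662.4 + 1600 + 3108 = 5370.4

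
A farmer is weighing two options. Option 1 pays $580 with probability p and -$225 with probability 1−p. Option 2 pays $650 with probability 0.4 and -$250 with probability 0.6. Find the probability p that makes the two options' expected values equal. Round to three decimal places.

p = 0.416

EV(Option 2) = 0.4 × 650 + 0.6 × (-250) = 260 − 150 = 110
p·580 + (1−p)·(-225) = 110
805p − 225 = 110
p = (110 + 225) / 805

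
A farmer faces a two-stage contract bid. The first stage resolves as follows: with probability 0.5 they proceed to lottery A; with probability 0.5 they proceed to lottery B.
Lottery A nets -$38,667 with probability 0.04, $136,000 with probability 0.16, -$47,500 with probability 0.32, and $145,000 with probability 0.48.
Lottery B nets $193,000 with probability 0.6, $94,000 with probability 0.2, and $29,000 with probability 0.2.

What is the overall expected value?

EV(A) = 0.04 × (-38667) + 0.16 × 136000 + 0.32 × (-47500) + 0.48 × 145000 = -1546.68 + 21760 − 15200 + 69600 = 74613.32
EV(B) = 0.6 × 193000 + 0.2 × 94000 + 0.2 × 29000 = 115800 + 18800 + 5800 = 140400
Overall = 0.5 × 74613.32 + 0.5 × 140400 = 37306.66 + 70200 = 107506.66

$107,506.66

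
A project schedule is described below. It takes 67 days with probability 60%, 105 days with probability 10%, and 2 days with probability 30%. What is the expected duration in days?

EV = 0.6 × 67 + 0.1 × 105 + 0.3 × 2 = 40.2 + 10.5 + 0.6 = 51.3

51.3 days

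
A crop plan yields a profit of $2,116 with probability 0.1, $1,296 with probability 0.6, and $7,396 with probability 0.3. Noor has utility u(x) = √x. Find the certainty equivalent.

$2,704

E[u] = 0.1·√2116 + 0.6·√1296 + 0.3·√7396 = 0.1·46 + 0.6·36 + 0.3·86 = 52
CE = (52)² = 2704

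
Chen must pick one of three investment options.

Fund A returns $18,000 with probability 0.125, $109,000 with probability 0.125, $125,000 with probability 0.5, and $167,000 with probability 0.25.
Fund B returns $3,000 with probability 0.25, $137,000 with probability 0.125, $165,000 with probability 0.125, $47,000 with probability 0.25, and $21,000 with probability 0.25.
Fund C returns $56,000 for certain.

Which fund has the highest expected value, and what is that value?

Fund A ($120,125)

Fund A = 0.125 × 18000 + 0.125 × 109000 + 0.5 × 125000 + 0.25 × 167000 = 2250 + 13625 + 62500 + 41750 = 120125
Fund B = 0.25 × 3000 + 0.125 × 137000 + 0.125 × 165000 + 0.25 × 47000 + 0.25 × 21000 = 750 + 17125 + 20625 + 11750 + 5250 = 55500
Fund C: 56000 (certain)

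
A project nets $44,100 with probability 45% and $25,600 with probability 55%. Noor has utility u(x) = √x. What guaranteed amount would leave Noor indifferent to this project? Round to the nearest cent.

$33,306.25

E[u] = 0.45·√44100 + 0.55·√25600 = 0.45·210 + 0.55·160 = 182.5
CE = (182.5)² = 33306.25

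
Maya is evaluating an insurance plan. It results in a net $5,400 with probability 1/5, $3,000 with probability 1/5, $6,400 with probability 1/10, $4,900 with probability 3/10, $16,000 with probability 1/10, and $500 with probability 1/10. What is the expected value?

EV = 1/5 × 5400 + 1/5 × 3000 + 1/10 × 6400 + 3/10 × 4900 + 1/10 × 16000 + 1/10 × 500 = 1080 + 600 + 640 + 1470 + 1600 + 50 = 5440

$5,440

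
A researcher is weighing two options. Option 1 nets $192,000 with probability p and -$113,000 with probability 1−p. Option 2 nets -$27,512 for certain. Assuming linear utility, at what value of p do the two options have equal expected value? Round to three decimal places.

p = 0.280

p·192000 + (1−p)·(-113000) = -27512
305000p − 113000 = -27512
p = (-27512 + 113000) / 305000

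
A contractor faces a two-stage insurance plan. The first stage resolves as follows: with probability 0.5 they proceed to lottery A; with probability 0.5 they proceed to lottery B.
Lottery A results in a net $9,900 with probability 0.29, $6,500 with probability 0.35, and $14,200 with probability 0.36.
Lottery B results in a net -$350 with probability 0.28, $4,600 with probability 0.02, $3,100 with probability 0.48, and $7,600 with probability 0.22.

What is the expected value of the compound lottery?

$6,706

EV(A) = 0.29 × 9900 + 0.35 × 6500 + 0.36 × 14200 = 2871 + 2275 + 5112 = 10258
EV(B) = 0.28 × (-350) + 0.02 × 4600 + 0.48 × 3100 + 0.22 × 7600 = -98 + 92 + 1488 + 1672 = 3154
Overall = 0.5 × 10258 + 0.5 × 3154 = 5129 + 1577 = 6706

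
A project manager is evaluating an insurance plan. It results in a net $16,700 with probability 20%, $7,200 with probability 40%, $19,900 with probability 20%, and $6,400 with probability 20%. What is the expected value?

$11,480

EV = 0.2 × 16700 + 0.4 × 7200 + 0.2 × 19900 + 0.2 × 6400 = 3340 + 2880 + 3980 + 1280 = 11480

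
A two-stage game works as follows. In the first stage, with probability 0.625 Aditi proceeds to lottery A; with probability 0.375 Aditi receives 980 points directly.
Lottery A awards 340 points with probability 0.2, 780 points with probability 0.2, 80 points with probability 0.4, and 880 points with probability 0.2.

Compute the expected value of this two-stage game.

EV(A) = 0.2 × 340 + 0.2 × 780 + 0.4 × 80 + 0.2 × 880 = 68 + 156 + 32 + 176 = 432
Branch B: 980 (certain)
Overall = 0.625 × 432 + 0.375 × 980 = 270 + 367.5 = 637.5

637.5 points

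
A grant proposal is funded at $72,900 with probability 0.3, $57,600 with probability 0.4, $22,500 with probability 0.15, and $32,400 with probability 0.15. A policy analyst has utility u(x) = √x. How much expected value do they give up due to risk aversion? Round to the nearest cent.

E[u] = 0.3·√72900 + 0.4·√57600 + 0.15·√22500 + 0.15·√32400 = 0.3·270 + 0.4·240 + 0.15·150 + 0.15·180 = 226.5
CE = (226.5)² = 51302.25
Risk premium = EV − CE = 53145 − 51302.25 = 1842.75

$1,842.75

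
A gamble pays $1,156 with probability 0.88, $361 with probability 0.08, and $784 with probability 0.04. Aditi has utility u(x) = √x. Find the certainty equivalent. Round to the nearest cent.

$1,060.15

E[u] = 0.88·√1156 + 0.08·√361 + 0.04·√784 = 0.88·34 + 0.08·19 + 0.04·28 = 32.56
CE = (32.56)² = 1060.1536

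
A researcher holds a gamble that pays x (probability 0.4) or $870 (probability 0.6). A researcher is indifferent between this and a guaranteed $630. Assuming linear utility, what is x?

0.4·x + 0.6·870 = 630
0.4·x = 630 − 522 = 108
x = 108 / 0.4 = 270

x = $270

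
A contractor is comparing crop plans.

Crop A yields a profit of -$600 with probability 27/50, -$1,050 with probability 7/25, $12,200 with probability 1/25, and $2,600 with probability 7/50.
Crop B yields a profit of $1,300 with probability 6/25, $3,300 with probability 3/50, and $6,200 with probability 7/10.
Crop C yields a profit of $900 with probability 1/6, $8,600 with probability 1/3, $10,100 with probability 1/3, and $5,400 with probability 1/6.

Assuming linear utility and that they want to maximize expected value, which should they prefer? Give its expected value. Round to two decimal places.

Crop C ($7,283.33)

Crop A = 27/50 × (-600) + 7/25 × (-1050) + 1/25 × 12200 + 7/50 × 2600 = -324 − 294 + 488 + 364 = 234
Crop B = 6/25 × 1300 + 3/50 × 3300 + 7/10 × 6200 = 312 + 198 + 4340 = 4850
Crop C = 1/6 × 900 + 1/3 × 8600 + 1/3 × 10100 + 1/6 × 5400 = 150 + 2866.6667 + 3366.6667 + 900 = 7283.3333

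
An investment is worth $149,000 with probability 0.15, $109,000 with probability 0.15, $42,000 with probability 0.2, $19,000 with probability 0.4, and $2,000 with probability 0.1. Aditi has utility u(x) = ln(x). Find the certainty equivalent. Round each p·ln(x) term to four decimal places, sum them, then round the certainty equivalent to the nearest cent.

$31,470.32

E[u] = 0.15·ln(149000) + 0.15·ln(109000) + 0.2·ln(42000) + 0.4·ln(19000) + 0.1·ln(2000) = 1.7868 + 1.7399 + 2.1291 + 3.9409 + 0.7601 = 10.3568
CE = e^10.3568 ≈ 31470.32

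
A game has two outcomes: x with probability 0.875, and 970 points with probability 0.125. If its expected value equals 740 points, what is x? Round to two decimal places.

0.875·x + 0.125·970 = 740
0.875·x = 740 − 121.25 = 618.75
x = 618.75 / 0.875 = 707.1429

x = 707.14 points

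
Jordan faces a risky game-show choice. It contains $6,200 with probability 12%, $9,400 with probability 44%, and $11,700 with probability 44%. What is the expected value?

EV = 0.12 × 6200 + 0.44 × 9400 + 0.44 × 11700 = 744 + 4136 + 5148 = 10028

$10,028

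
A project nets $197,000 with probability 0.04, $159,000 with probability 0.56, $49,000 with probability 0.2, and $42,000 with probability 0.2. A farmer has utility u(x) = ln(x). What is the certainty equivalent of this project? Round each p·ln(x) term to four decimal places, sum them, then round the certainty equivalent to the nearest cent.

E[u] = 0.04·ln(197000) + 0.56·ln(159000) + 0.2·ln(49000) + 0.2·ln(42000) = 0.4876 + 6.7069 + 2.1599 + 2.1291 = 11.4835
CE = e^11.4835 ≈ 97100.32

$97,100.32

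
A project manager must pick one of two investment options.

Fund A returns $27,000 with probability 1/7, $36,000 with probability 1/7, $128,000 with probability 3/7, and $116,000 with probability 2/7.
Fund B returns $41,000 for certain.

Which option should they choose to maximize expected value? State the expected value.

Fund A = 1/7 × 27000 + 1/7 × 36000 + 3/7 × 128000 + 2/7 × 116000 = 3857.1429 + 5142.8571 + 54857.1429 + 33142.8571 = 97000
Fund B: 41000 (certain)

Fund A ($97,000)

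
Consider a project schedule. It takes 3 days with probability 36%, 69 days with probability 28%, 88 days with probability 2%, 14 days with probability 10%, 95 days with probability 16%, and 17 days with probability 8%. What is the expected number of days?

40.12 days

EV = 0.36 × 3 + 0.28 × 69 + 0.02 × 88 + 0.1 × 14 + 0.16 × 95 + 0.08 × 17 = 1.08 + 19.32 + 1.76 + 1.4 + 15.2 + 1.36 = 40.12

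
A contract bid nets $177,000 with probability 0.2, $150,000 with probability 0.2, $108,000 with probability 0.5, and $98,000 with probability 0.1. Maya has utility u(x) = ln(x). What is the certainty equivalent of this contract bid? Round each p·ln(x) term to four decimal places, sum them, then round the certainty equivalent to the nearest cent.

E[u] = 0.2·ln(177000) + 0.2·ln(150000) + 0.5·ln(108000) + 0.1·ln(98000) = 2.4168 + 2.3837 + 5.7949 + 1.1493 = 11.7447
CE = e^11.7447 ≈ 126083.54

$126,083.54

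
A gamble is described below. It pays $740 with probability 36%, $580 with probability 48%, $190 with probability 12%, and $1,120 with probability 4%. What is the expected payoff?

EV = 0.36 × 740 + 0.48 × 580 + 0.12 × 190 + 0.04 × 1120 = 266.4 + 278.4 + 22.8 + 44.8 = 612.4

$612.40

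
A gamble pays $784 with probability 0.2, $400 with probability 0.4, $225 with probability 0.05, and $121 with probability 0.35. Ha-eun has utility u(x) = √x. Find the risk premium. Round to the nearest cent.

E[u] = 0.2·√784 + 0.4·√400 + 0.05·√225 + 0.35·√121 = 0.2·28 + 0.4·20 + 0.05·15 + 0.35·11 = 18.2
CE = (18.2)² = 331.24
Risk premium = EV − CE = 370.4 − 331.24 = 39.16

$39.16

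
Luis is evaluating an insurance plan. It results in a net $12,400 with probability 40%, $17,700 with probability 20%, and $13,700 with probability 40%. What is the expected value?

EV = 0.4 × 12400 + 0.2 × 17700 + 0.4 × 13700 = 4960 + 3540 + 5480 = 13980

$13,980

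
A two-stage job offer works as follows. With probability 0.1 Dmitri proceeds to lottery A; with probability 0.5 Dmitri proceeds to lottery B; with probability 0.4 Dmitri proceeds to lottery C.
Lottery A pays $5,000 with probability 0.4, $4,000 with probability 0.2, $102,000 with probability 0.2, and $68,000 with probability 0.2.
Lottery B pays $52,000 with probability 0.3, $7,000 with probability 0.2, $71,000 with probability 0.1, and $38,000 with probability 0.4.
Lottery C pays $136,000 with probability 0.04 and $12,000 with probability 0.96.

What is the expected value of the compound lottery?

EV(A) = 0.4 × 5000 + 0.2 × 4000 + 0.2 × 102000 + 0.2 × 68000 = 2000 + 800 + 20400 + 13600 = 36800
EV(B) = 0.3 × 52000 + 0.2 × 7000 + 0.1 × 71000 + 0.4 × 38000 = 15600 + 1400 + 7100 + 15200 = 39300
EV(C) = 0.04 × 136000 + 0.96 × 12000 = 5440 + 11520 = 16960
Overall = 0.1 × 36800 + 0.5 × 39300 + 0.4 × 16960 = 3680 + 19650 + 6784 = 30114

$30,114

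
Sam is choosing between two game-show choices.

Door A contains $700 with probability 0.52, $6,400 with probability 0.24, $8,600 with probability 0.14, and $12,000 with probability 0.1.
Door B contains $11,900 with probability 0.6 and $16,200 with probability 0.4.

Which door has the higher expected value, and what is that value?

Door A = 0.52 × 700 + 0.24 × 6400 + 0.14 × 8600 + 0.1 × 12000 = 364 + 1536 + 1204 + 1200 = 4304
Door B = 0.6 × 11900 + 0.4 × 16200 = 7140 + 6480 = 13620

Door B ($13,620)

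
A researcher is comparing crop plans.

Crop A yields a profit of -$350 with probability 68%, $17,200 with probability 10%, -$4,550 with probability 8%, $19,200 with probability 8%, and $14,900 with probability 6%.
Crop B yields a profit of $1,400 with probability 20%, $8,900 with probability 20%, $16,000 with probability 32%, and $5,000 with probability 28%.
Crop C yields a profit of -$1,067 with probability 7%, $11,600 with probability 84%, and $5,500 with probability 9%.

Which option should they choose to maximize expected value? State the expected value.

Crop C ($10,164.31)

Crop A = 0.68 × (-350) + 0.1 × 17200 + 0.08 × (-4550) + 0.08 × 19200 + 0.06 × 14900 = -238 + 1720 − 364 + 1536 + 894 = 3548
Crop B = 0.2 × 1400 + 0.2 × 8900 + 0.32 × 16000 + 0.28 × 5000 = 280 + 1780 + 5120 + 1400 = 8580
Crop C = 0.07 × (-1067) + 0.84 × 11600 + 0.09 × 5500 = -74.69 + 9744 + 495 = 10164.31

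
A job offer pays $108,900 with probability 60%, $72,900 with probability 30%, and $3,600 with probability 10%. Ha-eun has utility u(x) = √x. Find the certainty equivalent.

$81,225

E[u] = 0.6·√108900 + 0.3·√72900 + 0.1·√3600 = 0.6·330 + 0.3·270 + 0.1·60 = 285
CE = (285)² = 81225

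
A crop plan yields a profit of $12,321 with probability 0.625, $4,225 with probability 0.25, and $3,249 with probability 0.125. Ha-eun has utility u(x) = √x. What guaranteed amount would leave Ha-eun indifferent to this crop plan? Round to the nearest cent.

$8,602.56

E[u] = 0.625·√12321 + 0.25·√4225 + 0.125·√3249 = 0.625·111 + 0.25·65 + 0.125·57 = 92.75
CE = (92.75)² = 8602.5625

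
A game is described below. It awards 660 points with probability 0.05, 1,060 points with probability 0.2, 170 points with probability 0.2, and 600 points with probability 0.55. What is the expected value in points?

609 points

EV = 0.05 × 660 + 0.2 × 1060 + 0.2 × 170 + 0.55 × 600 = 33 + 212 + 34 + 330 = 609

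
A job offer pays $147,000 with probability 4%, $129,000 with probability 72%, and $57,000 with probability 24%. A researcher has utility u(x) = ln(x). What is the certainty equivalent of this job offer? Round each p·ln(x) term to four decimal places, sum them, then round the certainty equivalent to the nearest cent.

$106,585.21

E[u] = 0.04·ln(147000) + 0.72·ln(129000) + 0.24·ln(57000) = 0.4759 + 8.4726 + 2.6282 = 11.5767
CE = e^11.5767 ≈ 106585.21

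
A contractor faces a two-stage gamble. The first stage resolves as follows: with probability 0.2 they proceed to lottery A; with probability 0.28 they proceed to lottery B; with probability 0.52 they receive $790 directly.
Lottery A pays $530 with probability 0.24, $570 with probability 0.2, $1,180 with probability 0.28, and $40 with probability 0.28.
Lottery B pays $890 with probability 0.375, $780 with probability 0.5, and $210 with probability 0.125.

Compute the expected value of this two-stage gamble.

$737.36

EV(A) = 0.24 × 530 + 0.2 × 570 + 0.28 × 1180 + 0.28 × 40 = 127.2 + 114 + 330.4 + 11.2 = 582.8
EV(B) = 0.375 × 890 + 0.5 × 780 + 0.125 × 210 = 333.75 + 390 + 26.25 = 750
Branch C: 790 (certain)
Overall = 0.2 × 582.8 + 0.28 × 750 + 0.52 × 790 = 116.56 + 210 + 410.8 = 737.36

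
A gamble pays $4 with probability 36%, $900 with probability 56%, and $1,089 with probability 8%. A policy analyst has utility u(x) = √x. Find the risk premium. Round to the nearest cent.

E[u] = 0.36·√4 + 0.56·√900 + 0.08·√1089 = 0.36·2 + 0.56·30 + 0.08·33 = 20.16
CE = (20.16)² = 406.4256
Risk premium = EV − CE = 592.56 − 406.4256 = 186.1344

$186.13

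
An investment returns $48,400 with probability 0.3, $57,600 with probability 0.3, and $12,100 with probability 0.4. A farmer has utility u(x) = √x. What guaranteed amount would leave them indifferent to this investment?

$33,124

E[u] = 0.3·√48400 + 0.3·√57600 + 0.4·√12100 = 0.3·220 + 0.3·240 + 0.4·110 = 182
CE = (182)² = 33124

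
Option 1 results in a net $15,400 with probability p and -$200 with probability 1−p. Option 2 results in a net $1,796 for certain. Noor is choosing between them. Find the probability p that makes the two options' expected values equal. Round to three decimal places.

p·15400 + (1−p)·(-200) = 1796
15600p − 200 = 1796
p = (1796 + 200) / 15600

p = 0.128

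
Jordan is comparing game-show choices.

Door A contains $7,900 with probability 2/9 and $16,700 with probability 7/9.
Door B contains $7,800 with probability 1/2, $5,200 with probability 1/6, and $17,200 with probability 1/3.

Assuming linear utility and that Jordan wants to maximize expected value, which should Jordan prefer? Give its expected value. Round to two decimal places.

Door A ($14,744.44)

Door A = 2/9 × 7900 + 7/9 × 16700 = 1755.5556 + 12988.8889 = 14744.4444
Door B = 1/2 × 7800 + 1/6 × 5200 + 1/3 × 17200 = 3900 + 866.6667 + 5733.3333 = 10500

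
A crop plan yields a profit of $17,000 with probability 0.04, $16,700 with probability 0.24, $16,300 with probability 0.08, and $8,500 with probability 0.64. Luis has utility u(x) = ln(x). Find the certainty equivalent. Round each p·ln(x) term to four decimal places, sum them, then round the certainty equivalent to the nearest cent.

$10,825.94

E[u] = 0.04·ln(17000) + 0.24·ln(16700) + 0.08·ln(16300) + 0.64·ln(8500) = 0.3896 + 2.3336 + 0.7759 + 5.7906 = 9.2897
CE = e^9.2897 ≈ 10825.94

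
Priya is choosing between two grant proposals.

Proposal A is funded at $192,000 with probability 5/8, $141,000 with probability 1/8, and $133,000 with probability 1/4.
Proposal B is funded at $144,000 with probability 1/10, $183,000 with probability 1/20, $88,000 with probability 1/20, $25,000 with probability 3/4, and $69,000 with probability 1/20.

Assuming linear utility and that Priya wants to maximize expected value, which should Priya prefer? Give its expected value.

Proposal A = 5/8 × 192000 + 1/8 × 141000 + 1/4 × 133000 = 120000 + 17625 + 33250 = 170875
Proposal B = 1/10 × 144000 + 1/20 × 183000 + 1/20 × 88000 + 3/4 × 25000 + 1/20 × 69000 = 14400 + 9150 + 4400 + 18750 + 3450 = 50150

Proposal A ($170,875)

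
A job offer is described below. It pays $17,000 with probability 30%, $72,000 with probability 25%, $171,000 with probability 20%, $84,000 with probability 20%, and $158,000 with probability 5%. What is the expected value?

$82,000

EV = 0.3 × 17000 + 0.25 × 72000 + 0.2 × 171000 + 0.2 × 84000 + 0.05 × 158000 = 5100 + 18000 + 34200 + 16800 + 7900 = 82000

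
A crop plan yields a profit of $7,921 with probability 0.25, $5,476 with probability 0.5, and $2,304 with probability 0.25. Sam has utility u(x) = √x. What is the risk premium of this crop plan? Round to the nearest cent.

E[u] = 0.25·√7921 + 0.5·√5476 + 0.25·√2304 = 0.25·89 + 0.5·74 + 0.25·48 = 71.25
CE = (71.25)² = 5076.5625
Risk premium = EV − CE = 5294.25 − 5076.5625 = 217.6875

$217.69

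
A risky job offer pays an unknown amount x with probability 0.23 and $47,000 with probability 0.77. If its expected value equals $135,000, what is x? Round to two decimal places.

0.23·x + 0.77·47000 = 135000
0.23·x = 135000 − 36190 = 98810
x = 98810 / 0.23 = 429608.6957

x = $429,608.70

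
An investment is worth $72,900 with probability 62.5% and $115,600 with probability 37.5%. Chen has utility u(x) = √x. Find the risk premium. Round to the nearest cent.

E[u] = 0.625·√72900 + 0.375·√115600 = 0.625·270 + 0.375·340 = 296.25
CE = (296.25)² = 87764.0625
Risk premium = EV − CE = 88912.5 − 87764.0625 = 1148.4375

$1,148.44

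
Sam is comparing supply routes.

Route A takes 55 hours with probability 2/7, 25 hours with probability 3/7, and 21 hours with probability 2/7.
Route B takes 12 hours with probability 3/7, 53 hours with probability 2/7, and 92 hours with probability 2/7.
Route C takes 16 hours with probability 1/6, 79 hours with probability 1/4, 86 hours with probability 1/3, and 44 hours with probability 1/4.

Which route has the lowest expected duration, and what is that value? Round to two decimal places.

Route A (32.43 hours)

Route A = 2/7 × 55 + 3/7 × 25 + 2/7 × 21 = 15.7143 + 10.7143 + 6 = 32.4286
Route B = 3/7 × 12 + 2/7 × 53 + 2/7 × 92 = 5.1429 + 15.1429 + 26.2857 = 46.5714
Route C = 1/6 × 16 + 1/4 × 79 + 1/3 × 86 + 1/4 × 44 = 2.6667 + 19.75 + 28.6667 + 11 = 62.0833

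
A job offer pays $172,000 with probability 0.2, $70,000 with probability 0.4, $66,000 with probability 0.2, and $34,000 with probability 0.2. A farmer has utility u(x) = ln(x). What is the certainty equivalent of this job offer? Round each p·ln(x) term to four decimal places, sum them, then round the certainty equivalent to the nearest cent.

$71,668.03

E[u] = 0.2·ln(172000) + 0.4·ln(70000) + 0.2·ln(66000) + 0.2·ln(34000) = 2.4110 + 4.4625 + 2.2195 + 2.0868 = 11.1798
CE = e^11.1798 ≈ 71668.03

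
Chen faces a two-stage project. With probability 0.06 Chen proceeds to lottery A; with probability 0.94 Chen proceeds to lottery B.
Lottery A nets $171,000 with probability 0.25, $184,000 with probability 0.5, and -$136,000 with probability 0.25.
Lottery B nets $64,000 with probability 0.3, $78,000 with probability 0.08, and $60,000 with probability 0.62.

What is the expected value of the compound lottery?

$64,926.60

EV(A) = 0.25 × 171000 + 0.5 × 184000 + 0.25 × (-136000) = 42750 + 92000 − 34000 = 100750
EV(B) = 0.3 × 64000 + 0.08 × 78000 + 0.62 × 60000 = 19200 + 6240 + 37200 = 62640
Overall = 0.06 × 100750 + 0.94 × 62640 = 6045 + 58881.6 = 64926.6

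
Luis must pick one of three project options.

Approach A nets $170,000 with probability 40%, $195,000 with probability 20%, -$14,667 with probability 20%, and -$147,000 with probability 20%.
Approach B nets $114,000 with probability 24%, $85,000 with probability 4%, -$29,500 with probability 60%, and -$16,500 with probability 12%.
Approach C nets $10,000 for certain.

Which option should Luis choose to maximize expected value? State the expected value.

Approach A ($74,666.60)

Approach A = 0.4 × 170000 + 0.2 × 195000 + 0.2 × (-14667) + 0.2 × (-147000) = 68000 + 39000 − 2933.4 − 29400 = 74666.6
Approach B = 0.24 × 114000 + 0.04 × 85000 + 0.6 × (-29500) + 0.12 × (-16500) = 27360 + 3400 − 17700 − 1980 = 11080
Approach C: 10000 (certain)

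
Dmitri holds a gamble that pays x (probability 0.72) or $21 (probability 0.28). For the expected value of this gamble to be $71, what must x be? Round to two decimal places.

x = $90.44

0.72·x + 0.28·21 = 71
0.72·x = 71 − 5.88 = 65.12
x = 65.12 / 0.72 = 90.4444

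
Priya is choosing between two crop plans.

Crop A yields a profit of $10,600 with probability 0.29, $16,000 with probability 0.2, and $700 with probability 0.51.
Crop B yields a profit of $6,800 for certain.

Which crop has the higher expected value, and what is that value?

Crop A = 0.29 × 10600 + 0.2 × 16000 + 0.51 × 700 = 3074 + 3200 + 357 = 6631
Crop B: 6800 (certain)

Crop B ($6,800)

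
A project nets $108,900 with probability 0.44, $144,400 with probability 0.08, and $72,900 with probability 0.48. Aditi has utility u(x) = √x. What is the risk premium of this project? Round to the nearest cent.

E[u] = 0.44·√108900 + 0.08·√144400 + 0.48·√72900 = 0.44·330 + 0.08·380 + 0.48·270 = 305.2
CE = (305.2)² = 93147.04
Risk premium = EV − CE = 94460 − 93147.04 = 1312.96

$1,312.96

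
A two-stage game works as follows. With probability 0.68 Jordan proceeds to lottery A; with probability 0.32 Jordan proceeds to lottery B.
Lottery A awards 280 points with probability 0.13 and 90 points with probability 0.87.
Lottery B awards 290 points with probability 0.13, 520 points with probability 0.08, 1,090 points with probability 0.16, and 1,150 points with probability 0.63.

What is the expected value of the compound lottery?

391.02 points

EV(A) = 0.13 × 280 + 0.87 × 90 = 36.4 + 78.3 = 114.7
EV(B) = 0.13 × 290 + 0.08 × 520 + 0.16 × 1090 + 0.63 × 1150 = 37.7 + 41.6 + 174.4 + 724.5 = 978.2
Overall = 0.68 × 114.7 + 0.32 × 978.2 = 77.996 + 313.024 = 391.02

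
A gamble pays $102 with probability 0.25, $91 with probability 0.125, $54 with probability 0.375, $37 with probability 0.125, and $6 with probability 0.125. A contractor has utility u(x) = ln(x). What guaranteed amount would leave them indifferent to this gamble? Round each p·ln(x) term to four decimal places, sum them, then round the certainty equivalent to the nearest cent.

E[u] = 0.25·ln(102) + 0.125·ln(91) + 0.375·ln(54) + 0.125·ln(37) + 0.125·ln(6) = 1.1562 + 0.5639 + 1.4959 + 0.4514 + 0.2240 = 3.8914
CE = e^3.8914 ≈ 48.98

$48.98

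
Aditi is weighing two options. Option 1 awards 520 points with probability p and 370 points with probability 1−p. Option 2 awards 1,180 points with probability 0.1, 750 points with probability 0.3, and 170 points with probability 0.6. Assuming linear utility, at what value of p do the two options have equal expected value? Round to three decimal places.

p = 0.500

EV(Option 2) = 0.1 × 1180 + 0.3 × 750 + 0.6 × 170 = 118 + 225 + 102 = 445
p·520 + (1−p)·370 = 445
150p + 370 = 445
p = (445 − 370) / 150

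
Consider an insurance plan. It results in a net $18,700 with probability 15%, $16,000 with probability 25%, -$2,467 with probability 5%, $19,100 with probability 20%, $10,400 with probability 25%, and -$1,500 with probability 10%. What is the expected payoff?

$12,951.65

EV = 0.15 × 18700 + 0.25 × 16000 + 0.05 × (-2467) + 0.2 × 19100 + 0.25 × 10400 + 0.1 × (-1500) = 2805 + 4000 − 123.35 + 3820 + 2600 − 150 = 12951.65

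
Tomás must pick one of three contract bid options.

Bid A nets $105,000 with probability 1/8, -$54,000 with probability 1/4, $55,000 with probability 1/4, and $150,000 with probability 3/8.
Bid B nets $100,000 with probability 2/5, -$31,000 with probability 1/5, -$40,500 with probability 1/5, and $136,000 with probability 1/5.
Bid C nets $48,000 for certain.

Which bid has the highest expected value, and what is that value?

Bid A = 1/8 × 105000 + 1/4 × (-54000) + 1/4 × 55000 + 3/8 × 150000 = 13125 − 13500 + 13750 + 56250 = 69625
Bid B = 2/5 × 100000 + 1/5 × (-31000) + 1/5 × (-40500) + 1/5 × 136000 = 40000 − 6200 − 8100 + 27200 = 52900
Bid C: 48000 (certain)

Bid A ($69,625)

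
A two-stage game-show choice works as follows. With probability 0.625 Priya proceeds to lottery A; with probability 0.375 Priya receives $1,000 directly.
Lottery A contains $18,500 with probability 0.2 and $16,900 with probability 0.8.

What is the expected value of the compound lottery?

$11,137.50

EV(A) = 0.2 × 18500 + 0.8 × 16900 = 3700 + 13520 = 17220
Branch B: 1000 (certain)
Overall = 0.625 × 17220 + 0.375 × 1000 = 10762.5 + 375 = 11137.5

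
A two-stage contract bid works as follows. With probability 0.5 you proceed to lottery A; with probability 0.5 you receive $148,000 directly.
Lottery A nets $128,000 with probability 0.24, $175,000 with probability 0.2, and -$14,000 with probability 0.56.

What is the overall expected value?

$102,940

EV(A) = 0.24 × 128000 + 0.2 × 175000 + 0.56 × (-14000) = 30720 + 35000 − 7840 = 57880
Branch B: 148000 (certain)
Overall = 0.5 × 57880 + 0.5 × 148000 = 28940 + 74000 = 102940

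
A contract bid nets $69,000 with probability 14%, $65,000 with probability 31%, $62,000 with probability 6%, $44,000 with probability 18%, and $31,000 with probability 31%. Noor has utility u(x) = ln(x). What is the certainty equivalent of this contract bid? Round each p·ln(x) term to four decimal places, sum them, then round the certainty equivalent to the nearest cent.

$48,436.07

E[u] = 0.14·ln(69000) + 0.31·ln(65000) + 0.06·ln(62000) + 0.18·ln(44000) + 0.31·ln(31000) = 1.5599 + 3.4355 + 0.6621 + 1.9246 + 3.2059 = 10.7880
CE = e^10.7880 ≈ 48436.07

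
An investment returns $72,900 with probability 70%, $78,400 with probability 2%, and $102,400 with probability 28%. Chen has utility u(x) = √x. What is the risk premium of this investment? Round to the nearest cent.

E[u] = 0.7·√72900 + 0.02·√78400 + 0.28·√102400 = 0.7·270 + 0.02·280 + 0.28·320 = 284.2
CE = (284.2)² = 80769.64
Risk premium = EV − CE = 81270 − 80769.64 = 500.36

$500.36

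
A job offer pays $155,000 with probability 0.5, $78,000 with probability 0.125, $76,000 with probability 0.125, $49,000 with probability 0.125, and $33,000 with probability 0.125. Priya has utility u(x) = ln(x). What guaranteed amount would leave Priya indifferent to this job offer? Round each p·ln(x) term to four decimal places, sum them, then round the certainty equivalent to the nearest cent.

E[u] = 0.5·ln(155000) + 0.125·ln(78000) + 0.125·ln(76000) + 0.125·ln(49000) + 0.125·ln(33000) = 5.9756 + 1.4081 + 1.4048 + 1.3499 + 1.3005 = 11.4389
CE = e^11.4389 ≈ 92864.80

$92,864.80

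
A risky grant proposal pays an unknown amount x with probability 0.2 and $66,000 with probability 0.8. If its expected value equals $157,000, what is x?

x = $521,000

0.2·x + 0.8·66000 = 157000
0.2·x = 157000 − 52800 = 104200
x = 104200 / 0.2 = 521000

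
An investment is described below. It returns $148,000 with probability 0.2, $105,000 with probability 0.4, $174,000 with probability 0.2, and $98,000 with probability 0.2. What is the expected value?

$126,000

EV = 0.2 × 148000 + 0.4 × 105000 + 0.2 × 174000 + 0.2 × 98000 = 29600 + 42000 + 34800 + 19600 = 126000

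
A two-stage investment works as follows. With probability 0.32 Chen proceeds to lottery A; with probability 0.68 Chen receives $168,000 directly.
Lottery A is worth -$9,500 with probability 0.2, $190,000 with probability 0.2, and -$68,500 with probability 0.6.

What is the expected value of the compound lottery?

$112,640

EV(A) = 0.2 × (-9500) + 0.2 × 190000 + 0.6 × (-68500) = -1900 + 38000 − 41100 = -5000
Branch B: 168000 (certain)
Overall = 0.32 × (-5000) + 0.68 × 168000 = -1600 + 114240 = 112640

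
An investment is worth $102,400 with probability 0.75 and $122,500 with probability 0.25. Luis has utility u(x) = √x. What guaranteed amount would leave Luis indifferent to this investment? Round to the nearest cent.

$107,256.25

E[u] = 0.75·√102400 + 0.25·√122500 = 0.75·320 + 0.25·350 = 327.5
CE = (327.5)² = 107256.25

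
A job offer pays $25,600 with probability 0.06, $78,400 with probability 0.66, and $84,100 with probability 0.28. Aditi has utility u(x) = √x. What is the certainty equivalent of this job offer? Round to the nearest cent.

$75,955.36

E[u] = 0.06·√25600 + 0.66·√78400 + 0.28·√84100 = 0.06·160 + 0.66·280 + 0.28·290 = 275.6
CE = (275.6)² = 75955.36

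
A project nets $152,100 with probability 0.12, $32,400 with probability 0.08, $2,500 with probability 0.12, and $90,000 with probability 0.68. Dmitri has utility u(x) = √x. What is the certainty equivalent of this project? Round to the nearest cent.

$73,549.44

E[u] = 0.12·√152100 + 0.08·√32400 + 0.12·√2500 + 0.68·√90000 = 0.12·390 + 0.08·180 + 0.12·50 + 0.68·300 = 271.2
CE = (271.2)² = 73549.44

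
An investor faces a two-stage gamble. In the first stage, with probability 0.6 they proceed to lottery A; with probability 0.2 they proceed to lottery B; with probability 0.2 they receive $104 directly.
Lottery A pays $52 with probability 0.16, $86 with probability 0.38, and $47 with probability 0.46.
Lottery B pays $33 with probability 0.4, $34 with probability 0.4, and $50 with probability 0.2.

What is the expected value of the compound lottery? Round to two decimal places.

EV(A) = 0.16 × 52 + 0.38 × 86 + 0.46 × 47 = 8.32 + 32.68 + 21.62 = 62.62
EV(B) = 0.4 × 33 + 0.4 × 34 + 0.2 × 50 = 13.2 + 13.6 + 10 = 36.8
Branch C: 104 (certain)
Overall = 0.6 × 62.62 + 0.2 × 36.8 + 0.2 × 104 = 37.572 + 7.36 + 20.8 = 65.732

$65.73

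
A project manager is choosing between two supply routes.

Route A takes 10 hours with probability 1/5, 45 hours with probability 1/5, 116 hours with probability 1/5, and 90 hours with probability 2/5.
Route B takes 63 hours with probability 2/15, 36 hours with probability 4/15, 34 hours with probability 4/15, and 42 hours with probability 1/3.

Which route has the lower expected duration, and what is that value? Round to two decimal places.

Route A = 1/5 × 10 + 1/5 × 45 + 1/5 × 116 + 2/5 × 90 = 2 + 9 + 23.2 + 36 = 70.2
Route B = 2/15 × 63 + 4/15 × 36 + 4/15 × 34 + 1/3 × 42 = 8.4 + 9.6 + 9.0667 + 14 = 41.0667

Route B (41.07 hours)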